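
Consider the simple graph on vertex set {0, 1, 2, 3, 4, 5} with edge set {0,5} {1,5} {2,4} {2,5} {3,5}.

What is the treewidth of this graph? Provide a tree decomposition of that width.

Each bag holds 2 vertices, so the decomposition has width 1, which upper-bounds the treewidth. G has an edge, so its treewidth is at least 1. Hence tw(G) = 1 exactly.

Treewidth 1.
One optimal decomposition is:
Bags: B1 = {0, 5}  B2 = {2, 5}  B3 = {3, 5}  B4 = {2, 4}  B5 = {1, 5}
Tree: B1–B2, B1–B3, B2–B4, B3–B5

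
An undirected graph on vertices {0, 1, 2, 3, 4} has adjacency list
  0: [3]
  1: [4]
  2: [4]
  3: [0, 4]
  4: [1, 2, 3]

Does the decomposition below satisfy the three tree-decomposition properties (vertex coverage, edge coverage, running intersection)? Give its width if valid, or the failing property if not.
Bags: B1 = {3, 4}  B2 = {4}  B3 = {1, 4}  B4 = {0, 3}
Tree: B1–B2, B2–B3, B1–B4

A tree decomposition must satisfy three properties: every vertex lies in some bag; for every edge, both endpoints lie together in some bag; and for every vertex, the bags containing it form a connected subtree. Here vertex 2 appears in no bag, so the decomposition is invalid.

No — vertex 2 appears in no bag.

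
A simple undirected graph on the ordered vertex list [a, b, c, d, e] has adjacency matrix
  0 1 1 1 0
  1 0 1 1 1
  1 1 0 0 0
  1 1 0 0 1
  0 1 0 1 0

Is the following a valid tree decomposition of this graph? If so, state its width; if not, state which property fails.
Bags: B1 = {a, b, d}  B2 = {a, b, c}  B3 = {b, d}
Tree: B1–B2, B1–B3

No — vertex e appears in no bag.

A tree decomposition must satisfy three properties: every vertex lies in some bag; for every edge, both endpoints lie together in some bag; and for every vertex, the bags containing it form a connected subtree. Here vertex e appears in no bag, so the decomposition is invalid.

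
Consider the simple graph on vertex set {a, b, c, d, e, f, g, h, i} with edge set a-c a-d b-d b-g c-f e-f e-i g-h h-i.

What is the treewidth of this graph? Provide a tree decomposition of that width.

Every bag has size at most 3, so the width is 3 − 1 = 2 and tw(G) ≤ 2. For the lower bound, G contains the cycle h–i–e–f–c–a–d–b–g–h, so G is not a forest; only forests have treewidth ≤ 1, hence tw(G) ≥ 2. Combining the bounds, tw(G) = 2.

Treewidth 2.
One such decomposition:
Bags: B1 = {e, h, i}  B2 = {e, f, h}  B3 = {c, f, h}  B4 = {a, c, h}  B5 = {a, d, h}  B6 = {b, d, h}  B7 = {b, g, h}
Tree: B1–B2, B2–B3, B3–B4, B4–B5, B5–B6, B6–B7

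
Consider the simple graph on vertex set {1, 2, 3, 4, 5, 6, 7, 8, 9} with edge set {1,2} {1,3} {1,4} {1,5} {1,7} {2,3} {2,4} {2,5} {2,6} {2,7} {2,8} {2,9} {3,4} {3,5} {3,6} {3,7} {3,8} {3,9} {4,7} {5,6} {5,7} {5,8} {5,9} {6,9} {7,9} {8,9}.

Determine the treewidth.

4

A width-4 tree decomposition is:
Bags: B1 = {2, 3, 5, 7, 9}  B2 = {2, 3, 5, 6, 9}  B3 = {1, 2, 3, 5, 7}  B4 = {1, 2, 3, 4, 7}  B5 = {2, 3, 5, 8, 9}
Tree: B1–B2, B1–B3, B3–B4, B2–B5
The largest bag has 5 vertices, giving width 4; this decomposition certifies tw(G) ≤ 4. On the other hand G contains the 5-clique {1, 2, 3, 4, 7}. A clique must lie in a single bag of any decomposition, so no decomposition can have width below 4. Hence tw(G) = 4 exactly.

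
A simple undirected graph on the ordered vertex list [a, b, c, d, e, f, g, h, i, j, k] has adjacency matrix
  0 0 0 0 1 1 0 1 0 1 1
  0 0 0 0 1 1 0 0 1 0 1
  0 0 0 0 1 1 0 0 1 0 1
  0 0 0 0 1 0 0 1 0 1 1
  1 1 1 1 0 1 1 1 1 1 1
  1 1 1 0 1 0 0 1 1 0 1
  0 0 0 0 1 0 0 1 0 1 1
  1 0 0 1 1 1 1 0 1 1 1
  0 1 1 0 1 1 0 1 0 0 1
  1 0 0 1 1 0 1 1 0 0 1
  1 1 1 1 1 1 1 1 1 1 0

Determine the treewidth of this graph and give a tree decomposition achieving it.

The largest bag has 5 vertices, giving width 4; this decomposition certifies tw(G) ≤ 4. Conversely, {d, e, h, j, k} is a clique of size 5, and the vertices of any clique must share a bag in every tree decomposition; so some bag has ≥ 5 vertices and tw(G) ≥ 4. Therefore the treewidth is 4.

Treewidth 4.
One optimal decomposition is:
Bags: B1 = {b, e, f, i, k}  B2 = {e, f, h, i, k}  B3 = {a, e, f, h, k}  B4 = {a, e, h, j, k}  B5 = {c, e, f, i, k}  B6 = {e, g, h, j, k}  B7 = {d, e, h, j, k}
Tree: B1–B2, B2–B3, B3–B4, B2–B5, B4–B6, B6–B7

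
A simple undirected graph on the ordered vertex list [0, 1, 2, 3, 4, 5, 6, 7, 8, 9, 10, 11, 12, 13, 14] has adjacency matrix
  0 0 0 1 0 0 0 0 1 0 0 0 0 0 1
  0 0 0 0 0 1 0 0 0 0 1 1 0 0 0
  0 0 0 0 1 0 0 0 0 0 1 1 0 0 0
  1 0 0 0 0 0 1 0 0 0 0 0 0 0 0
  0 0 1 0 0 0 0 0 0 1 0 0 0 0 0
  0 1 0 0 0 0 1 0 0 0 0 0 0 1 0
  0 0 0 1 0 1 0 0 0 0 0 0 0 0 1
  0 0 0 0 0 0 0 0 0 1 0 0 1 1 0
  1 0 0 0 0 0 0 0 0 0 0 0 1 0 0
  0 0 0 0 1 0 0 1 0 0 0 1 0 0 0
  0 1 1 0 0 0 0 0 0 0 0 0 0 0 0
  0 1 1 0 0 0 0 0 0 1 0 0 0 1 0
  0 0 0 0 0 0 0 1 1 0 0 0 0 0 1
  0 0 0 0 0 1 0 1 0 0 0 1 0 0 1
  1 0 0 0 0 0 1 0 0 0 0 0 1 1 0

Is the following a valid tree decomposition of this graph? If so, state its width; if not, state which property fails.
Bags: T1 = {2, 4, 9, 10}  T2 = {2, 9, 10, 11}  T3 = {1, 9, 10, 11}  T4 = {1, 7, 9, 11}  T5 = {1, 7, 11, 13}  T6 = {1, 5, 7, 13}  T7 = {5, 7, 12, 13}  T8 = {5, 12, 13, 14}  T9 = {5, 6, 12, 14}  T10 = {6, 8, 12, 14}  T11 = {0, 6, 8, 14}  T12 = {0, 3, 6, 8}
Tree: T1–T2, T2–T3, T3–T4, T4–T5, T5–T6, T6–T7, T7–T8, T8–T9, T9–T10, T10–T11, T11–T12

Yes; width 3.

Checking the three conditions: (i) the bags cover all of {0, 1, 2, 3, 4, 5, 6, 7, 8, 9, 10, 11, 12, 13, 14}; (ii) for each edge, some bag contains both endpoints; (iii) the bags containing any fixed vertex form a subtree. All hold, so the decomposition is valid with width 4 − 1 = 3.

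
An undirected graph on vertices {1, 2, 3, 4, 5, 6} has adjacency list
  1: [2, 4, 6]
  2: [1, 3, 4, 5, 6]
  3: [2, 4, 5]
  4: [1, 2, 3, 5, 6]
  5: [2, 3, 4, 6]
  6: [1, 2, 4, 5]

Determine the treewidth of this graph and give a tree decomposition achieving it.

Every bag has size at most 4, so the width is 4 − 1 = 3 and tw(G) ≤ 3. For the lower bound, the 4 vertices {1, 2, 4, 6} are pairwise adjacent, and any tree decomposition puts a clique entirely inside one bag — forcing width ≥ 3. Therefore the treewidth is 3.

Treewidth 3.
Bags: B1 = {2, 3, 4, 5}  B2 = {2, 4, 5, 6}  B3 = {1, 2, 4, 6}
Tree: B1–B2, B2–B3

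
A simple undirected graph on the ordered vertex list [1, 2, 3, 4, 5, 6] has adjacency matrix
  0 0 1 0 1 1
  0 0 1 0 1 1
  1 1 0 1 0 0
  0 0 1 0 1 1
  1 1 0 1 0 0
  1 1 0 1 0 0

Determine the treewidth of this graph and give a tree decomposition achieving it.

Each bag holds 4 vertices, so the decomposition has width 3, which upper-bounds the treewidth. For the lower bound: the 4 vertex sets {2,3}, {4,6}, {5}, {1} are disjoint, each induces a connected subgraph, and every pair is joined by at least one edge of G. Contracting each set to a single vertex therefore yields K_{4} as a minor, and since treewidth is minor-monotone, tw(G) ≥ tw(K_{4}) = 3. Combining the bounds, tw(G) = 3.

Treewidth 3.
Bags: B1 = {2, 3, 5, 6}  B2 = {3, 4, 5, 6}  B3 = {1, 3, 5, 6}
Tree: B1–B2, B2–B3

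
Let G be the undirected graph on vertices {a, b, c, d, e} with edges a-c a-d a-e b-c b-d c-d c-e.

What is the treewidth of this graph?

A width-2 tree decomposition is:
Bags: B1 = {a, c, d}  B2 = {a, c, e}  B3 = {b, c, d}
Tree: B1–B2, B1–B3
Every bag has size at most 3, so the width is 3 − 1 = 2 and tw(G) ≤ 2. Conversely, {a, c, d} is a clique of size 3, and the vertices of any clique must share a bag in every tree decomposition; so some bag has ≥ 3 vertices and tw(G) ≥ 2. Hence tw(G) = 2 exactly.

2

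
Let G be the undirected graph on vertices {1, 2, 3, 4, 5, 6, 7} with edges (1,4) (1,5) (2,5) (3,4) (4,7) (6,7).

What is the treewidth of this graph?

A width-1 tree decomposition is:
Bags: B1 = {4, 7}  B2 = {1, 4}  B3 = {1, 5}  B4 = {6, 7}  B5 = {3, 4}  B6 = {2, 5}
Tree: B1–B2, B2–B3, B1–B4, B2–B5, B3–B6
Every bag has size at most 2, so the width is 2 − 1 = 1 and tw(G) ≤ 1. Any graph with an edge has treewidth ≥ 1, and G has the edge 4–7. Hence tw(G) = 1 exactly.

1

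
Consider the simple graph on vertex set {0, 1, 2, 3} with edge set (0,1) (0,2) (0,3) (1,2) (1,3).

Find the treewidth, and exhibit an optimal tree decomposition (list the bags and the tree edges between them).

Treewidth 2.
One optimal decomposition is:
Bags: B1 = {0, 1, 3}  B2 = {0, 1, 2}
Tree: B1–B2

The largest bag has 3 vertices, giving width 2; this decomposition certifies tw(G) ≤ 2. On the other hand G contains the 3-clique {0, 1, 2}. A clique must lie in a single bag of any decomposition, so no decomposition can have width below 2. Therefore the treewidth is 2.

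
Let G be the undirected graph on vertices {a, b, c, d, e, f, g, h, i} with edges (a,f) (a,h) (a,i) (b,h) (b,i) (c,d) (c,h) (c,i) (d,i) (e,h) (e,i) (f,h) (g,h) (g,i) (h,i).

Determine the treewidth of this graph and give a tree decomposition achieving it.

Each bag holds 3 vertices, so the decomposition has width 2, which upper-bounds the treewidth. On the other hand G contains the 3-clique {c, d, i}. A clique must lie in a single bag of any decomposition, so no decomposition can have width below 2. Combining the bounds, tw(G) = 2.

Treewidth 2.
One optimal decomposition is:
Bags: B1 = {a, h, i}  B2 = {a, f, h}  B3 = {e, h, i}  B4 = {c, h, i}  B5 = {g, h, i}  B6 = {c, d, i}  B7 = {b, h, i}
Tree: B1–B2, B1–B3, B3–B4, B4–B5, B4–B6, B3–B7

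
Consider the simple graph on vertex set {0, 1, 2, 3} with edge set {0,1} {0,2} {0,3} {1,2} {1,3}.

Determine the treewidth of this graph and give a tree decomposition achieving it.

Treewidth 2.
One such decomposition:
Bags: B1 = {0, 1, 3}  B2 = {0, 1, 2}
Tree: B1–B2

The largest bag has 3 vertices, giving width 2; this decomposition certifies tw(G) ≤ 2. For the lower bound, the 3 vertices {0, 1, 2} are pairwise adjacent, and any tree decomposition puts a clique entirely inside one bag — forcing width ≥ 2. Hence tw(G) = 2 exactly.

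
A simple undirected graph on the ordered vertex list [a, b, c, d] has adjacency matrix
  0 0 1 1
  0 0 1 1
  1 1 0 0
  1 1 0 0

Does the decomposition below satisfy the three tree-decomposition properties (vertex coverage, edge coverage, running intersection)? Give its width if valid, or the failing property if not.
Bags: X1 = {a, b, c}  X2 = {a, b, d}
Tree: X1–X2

Vertex coverage: the bags together contain {a, b, c, d}, the full vertex set. Edge coverage: each edge of G has both endpoints in at least one bag. Running intersection: for every vertex, the bags containing it form a connected subtree. All three properties hold, so this is a valid tree decomposition of width max|bag| − 1 = 2, and hence tw(G) ≤ 2.

Yes; width 2.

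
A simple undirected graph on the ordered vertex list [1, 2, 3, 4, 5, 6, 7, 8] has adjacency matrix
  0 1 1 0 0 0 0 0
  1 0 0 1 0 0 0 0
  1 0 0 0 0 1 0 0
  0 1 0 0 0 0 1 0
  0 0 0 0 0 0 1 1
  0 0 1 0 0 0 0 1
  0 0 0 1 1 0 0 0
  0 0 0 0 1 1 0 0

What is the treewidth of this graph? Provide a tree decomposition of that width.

Every bag has size at most 3, so the width is 3 − 1 = 2 and tw(G) ≤ 2. For the lower bound, G contains the cycle 2–4–7–5–8–6–3–1–2, so G is not a forest; only forests have treewidth ≤ 1, hence tw(G) ≥ 2. Combining the bounds, tw(G) = 2.

Treewidth 2.
One such decomposition:
Bags: B1 = {2, 4, 7}  B2 = {2, 5, 7}  B3 = {2, 5, 8}  B4 = {2, 6, 8}  B5 = {2, 3, 6}  B6 = {1, 2, 3}
Tree: B1–B2, B2–B3, B3–B4, B4–B5, B5–B6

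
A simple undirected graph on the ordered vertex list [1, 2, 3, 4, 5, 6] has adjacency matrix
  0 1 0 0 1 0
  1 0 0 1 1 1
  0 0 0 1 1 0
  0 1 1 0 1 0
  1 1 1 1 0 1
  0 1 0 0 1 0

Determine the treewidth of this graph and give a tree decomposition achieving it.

Treewidth 2.
Bags: B1 = {2, 4, 5}  B2 = {1, 2, 5}  B3 = {3, 4, 5}  B4 = {2, 5, 6}
Tree: B1–B2, B1–B3, B2–B4

Each bag holds 3 vertices, so the decomposition has width 2, which upper-bounds the treewidth. On the other hand G contains the 3-clique {1, 2, 5}. A clique must lie in a single bag of any decomposition, so no decomposition can have width below 2. The upper and lower bounds meet at 2, so that is the treewidth.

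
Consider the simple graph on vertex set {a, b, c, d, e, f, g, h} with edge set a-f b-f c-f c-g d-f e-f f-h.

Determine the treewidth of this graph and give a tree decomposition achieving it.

Treewidth 1.
One such decomposition:
Bags: B1 = {a, f}  B2 = {c, f}  B3 = {e, f}  B4 = {f, h}  B5 = {c, g}  B6 = {d, f}  B7 = {b, f}
Tree: B1–B2, B2–B3, B2–B4, B2–B5, B3–B6, B1–B7

Each bag holds 2 vertices, so the decomposition has width 1, which upper-bounds the treewidth. Any graph with an edge has treewidth ≥ 1, and G has the edge f–a. Hence tw(G) = 1 exactly.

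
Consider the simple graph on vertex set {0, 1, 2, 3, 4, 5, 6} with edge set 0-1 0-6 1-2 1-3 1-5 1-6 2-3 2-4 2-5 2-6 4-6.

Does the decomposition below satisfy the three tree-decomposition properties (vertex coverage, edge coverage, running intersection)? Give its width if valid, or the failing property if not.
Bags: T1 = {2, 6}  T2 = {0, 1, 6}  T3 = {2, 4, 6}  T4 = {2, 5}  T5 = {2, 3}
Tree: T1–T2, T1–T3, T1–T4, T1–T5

A tree decomposition must satisfy three properties: every vertex lies in some bag; for every edge, both endpoints lie together in some bag; and for every vertex, the bags containing it form a connected subtree. Here edge (1,2) lies in no bag, so the decomposition is invalid.

No — edge (1,2) lies in no bag.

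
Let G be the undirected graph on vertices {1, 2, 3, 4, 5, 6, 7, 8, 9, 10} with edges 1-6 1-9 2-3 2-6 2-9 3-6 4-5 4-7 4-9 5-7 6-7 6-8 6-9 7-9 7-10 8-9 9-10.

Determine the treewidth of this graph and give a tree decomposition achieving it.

Treewidth 2.
One optimal decomposition is:
Bags: B1 = {1, 6, 9}  B2 = {6, 7, 9}  B3 = {2, 6, 9}  B4 = {2, 3, 6}  B5 = {4, 7, 9}  B6 = {6, 8, 9}  B7 = {4, 5, 7}  B8 = {7, 9, 10}
Tree: B1–B2, B1–B3, B3–B4, B2–B5, B2–B6, B5–B7, B2–B8

Each bag holds 3 vertices, so the decomposition has width 2, which upper-bounds the treewidth. Conversely, {7, 9, 10} is a clique of size 3, and the vertices of any clique must share a bag in every tree decomposition; so some bag has ≥ 3 vertices and tw(G) ≥ 2. Therefore the treewidth is 2.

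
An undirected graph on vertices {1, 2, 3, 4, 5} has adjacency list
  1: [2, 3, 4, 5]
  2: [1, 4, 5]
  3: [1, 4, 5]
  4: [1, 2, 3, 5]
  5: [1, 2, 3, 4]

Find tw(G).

3

A width-3 tree decomposition is:
Bags: B1 = {1, 2, 4, 5}  B2 = {1, 3, 4, 5}
Tree: B1–B2
Each bag holds 4 vertices, so the decomposition has width 3, which upper-bounds the treewidth. Conversely, {1, 2, 4, 5} is a clique of size 4, and the vertices of any clique must share a bag in every tree decomposition; so some bag has ≥ 4 vertices and tw(G) ≥ 3. Combining the bounds, tw(G) = 3.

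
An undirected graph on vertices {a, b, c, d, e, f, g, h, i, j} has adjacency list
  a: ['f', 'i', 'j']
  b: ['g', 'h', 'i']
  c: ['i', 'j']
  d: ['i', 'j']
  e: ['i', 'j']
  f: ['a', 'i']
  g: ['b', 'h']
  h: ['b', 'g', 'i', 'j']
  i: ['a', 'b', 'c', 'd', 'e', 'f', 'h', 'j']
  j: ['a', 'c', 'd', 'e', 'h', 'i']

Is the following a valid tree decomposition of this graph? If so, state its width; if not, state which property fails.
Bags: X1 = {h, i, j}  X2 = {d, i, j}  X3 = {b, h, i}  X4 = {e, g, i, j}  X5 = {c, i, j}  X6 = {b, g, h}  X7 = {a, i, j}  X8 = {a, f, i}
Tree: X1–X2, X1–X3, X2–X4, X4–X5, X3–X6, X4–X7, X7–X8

A tree decomposition must satisfy three properties: every vertex lies in some bag; for every edge, both endpoints lie together in some bag; and for every vertex, the bags containing it form a connected subtree. Here bags containing vertex g are not connected in the tree, so the decomposition is invalid.

No — bags containing vertex g are not connected in the tree.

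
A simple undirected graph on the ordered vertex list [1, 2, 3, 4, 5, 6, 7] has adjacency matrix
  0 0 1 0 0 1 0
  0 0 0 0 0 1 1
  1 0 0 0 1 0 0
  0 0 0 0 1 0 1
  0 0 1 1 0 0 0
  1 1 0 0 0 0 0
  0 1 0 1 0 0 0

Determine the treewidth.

2

A width-2 tree decomposition is:
Bags: B1 = {2, 4, 7}  B2 = {2, 4, 6}  B3 = {1, 4, 6}  B4 = {1, 3, 4}  B5 = {3, 4, 5}
Tree: B1–B2, B2–B3, B3–B4, B4–B5
Each bag holds 3 vertices, so the decomposition has width 2, which upper-bounds the treewidth. For the lower bound, G contains the cycle 4–7–2–6–1–3–5–4, so G is not a forest; only forests have treewidth ≤ 1, hence tw(G) ≥ 2. Hence tw(G) = 2 exactly.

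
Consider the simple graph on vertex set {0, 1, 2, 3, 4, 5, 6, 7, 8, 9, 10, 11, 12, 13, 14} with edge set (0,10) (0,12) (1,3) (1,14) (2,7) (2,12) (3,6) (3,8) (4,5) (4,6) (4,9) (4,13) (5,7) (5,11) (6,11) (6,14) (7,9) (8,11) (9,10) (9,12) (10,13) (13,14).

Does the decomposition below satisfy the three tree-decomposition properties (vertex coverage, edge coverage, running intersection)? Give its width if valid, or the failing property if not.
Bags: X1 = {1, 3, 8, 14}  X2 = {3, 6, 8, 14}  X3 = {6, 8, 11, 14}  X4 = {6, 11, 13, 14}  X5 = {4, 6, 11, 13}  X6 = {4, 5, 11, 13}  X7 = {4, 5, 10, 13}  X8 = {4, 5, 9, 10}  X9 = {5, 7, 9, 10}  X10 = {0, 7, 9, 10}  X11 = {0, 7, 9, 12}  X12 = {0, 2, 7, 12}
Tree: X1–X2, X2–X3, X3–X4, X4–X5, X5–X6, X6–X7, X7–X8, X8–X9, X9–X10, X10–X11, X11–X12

Vertex coverage: the bags together contain {0, 1, 2, 3, 4, 5, 6, 7, 8, 9, 10, 11, 12, 13, 14}, the full vertex set. Edge coverage: each edge of G has both endpoints in at least one bag. Running intersection: for every vertex, the bags containing it form a connected subtree. All three properties hold, so this is a valid tree decomposition of width max|bag| − 1 = 3, and hence tw(G) ≤ 3.

Yes; width 3.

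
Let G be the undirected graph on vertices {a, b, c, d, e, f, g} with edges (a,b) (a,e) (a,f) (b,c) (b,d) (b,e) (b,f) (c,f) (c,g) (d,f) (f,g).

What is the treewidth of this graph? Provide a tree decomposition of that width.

Every bag has size at most 3, so the width is 3 − 1 = 2 and tw(G) ≤ 2. On the other hand G contains the 3-clique {a, b, e}. A clique must lie in a single bag of any decomposition, so no decomposition can have width below 2. The upper and lower bounds meet at 2, so that is the treewidth.

Treewidth 2.
One optimal decomposition is:
Bags: B1 = {b, d, f}  B2 = {a, b, f}  B3 = {a, b, e}  B4 = {b, c, f}  B5 = {c, f, g}
Tree: B1–B2, B2–B3, B1–B4, B4–B5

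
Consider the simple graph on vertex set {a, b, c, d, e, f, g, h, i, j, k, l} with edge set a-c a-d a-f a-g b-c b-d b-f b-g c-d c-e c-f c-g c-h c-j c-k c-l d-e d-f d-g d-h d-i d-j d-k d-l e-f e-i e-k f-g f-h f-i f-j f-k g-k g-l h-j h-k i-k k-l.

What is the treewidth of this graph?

A width-4 tree decomposition is:
Bags: B1 = {c, d, f, h, j}  B2 = {c, d, f, h, k}  B3 = {c, d, e, f, k}  B4 = {c, d, f, g, k}  B5 = {d, e, f, i, k}  B6 = {c, d, g, k, l}  B7 = {a, c, d, f, g}  B8 = {b, c, d, f, g}
Tree: B1–B2, B2–B3, B2–B4, B3–B5, B4–B6, B4–B7, B4–B8
The largest bag has 5 vertices, giving width 4; this decomposition certifies tw(G) ≤ 4. Conversely, {a, c, d, f, g} is a clique of size 5, and the vertices of any clique must share a bag in every tree decomposition; so some bag has ≥ 5 vertices and tw(G) ≥ 4. Hence tw(G) = 4 exactly.

4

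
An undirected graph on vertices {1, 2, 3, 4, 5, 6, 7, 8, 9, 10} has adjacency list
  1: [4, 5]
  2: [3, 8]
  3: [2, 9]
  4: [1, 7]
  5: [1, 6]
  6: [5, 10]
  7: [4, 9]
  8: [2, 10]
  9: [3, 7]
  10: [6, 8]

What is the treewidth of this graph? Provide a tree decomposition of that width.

Treewidth 2.
One such decomposition:
Bags: B1 = {1, 4, 7}  B2 = {1, 7, 9}  B3 = {1, 3, 9}  B4 = {1, 2, 3}  B5 = {1, 2, 8}  B6 = {1, 8, 10}  B7 = {1, 6, 10}  B8 = {1, 5, 6}
Tree: B1–B2, B2–B3, B3–B4, B4–B5, B5–B6, B6–B7, B7–B8

Every bag has size at most 3, so the width is 3 − 1 = 2 and tw(G) ≤ 2. Since 1–4–7–9–3–2–8–10–6–5–1 is a cycle in G, G is not acyclic. Forests are exactly the graphs of treewidth ≤ 1, so tw(G) ≥ 2. The upper and lower bounds meet at 2, so that is the treewidth.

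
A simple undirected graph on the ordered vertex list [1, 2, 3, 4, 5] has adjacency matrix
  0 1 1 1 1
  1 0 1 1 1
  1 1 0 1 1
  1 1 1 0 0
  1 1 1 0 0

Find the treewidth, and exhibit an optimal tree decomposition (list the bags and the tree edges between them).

Every bag has size at most 4, so the width is 4 − 1 = 3 and tw(G) ≤ 3. On the other hand G contains the 4-clique {1, 2, 3, 4}. A clique must lie in a single bag of any decomposition, so no decomposition can have width below 3. Therefore the treewidth is 3.

Treewidth 3.
One optimal decomposition is:
Bags: B1 = {1, 2, 3, 4}  B2 = {1, 2, 3, 5}
Tree: B1–B2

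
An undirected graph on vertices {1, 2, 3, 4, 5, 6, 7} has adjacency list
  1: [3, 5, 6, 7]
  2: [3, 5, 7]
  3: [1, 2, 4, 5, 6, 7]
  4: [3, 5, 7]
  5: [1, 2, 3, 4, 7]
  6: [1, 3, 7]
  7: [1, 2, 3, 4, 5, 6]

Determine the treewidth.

A width-3 tree decomposition is:
Bags: B1 = {1, 3, 5, 7}  B2 = {1, 3, 6, 7}  B3 = {3, 4, 5, 7}  B4 = {2, 3, 5, 7}
Tree: B1–B2, B1–B3, B3–B4
The largest bag has 4 vertices, giving width 3; this decomposition certifies tw(G) ≤ 3. Conversely, {1, 3, 5, 7} is a clique of size 4, and the vertices of any clique must share a bag in every tree decomposition; so some bag has ≥ 4 vertices and tw(G) ≥ 3. Hence tw(G) = 3 exactly.

3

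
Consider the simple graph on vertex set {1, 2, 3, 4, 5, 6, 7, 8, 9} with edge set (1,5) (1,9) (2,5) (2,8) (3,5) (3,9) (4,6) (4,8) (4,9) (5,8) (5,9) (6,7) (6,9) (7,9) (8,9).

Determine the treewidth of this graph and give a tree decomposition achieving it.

Each bag holds 3 vertices, so the decomposition has width 2, which upper-bounds the treewidth. Conversely, {4, 8, 9} is a clique of size 3, and the vertices of any clique must share a bag in every tree decomposition; so some bag has ≥ 3 vertices and tw(G) ≥ 2. Combining the bounds, tw(G) = 2.

Treewidth 2.
One such decomposition:
Bags: B1 = {4, 6, 9}  B2 = {4, 8, 9}  B3 = {5, 8, 9}  B4 = {3, 5, 9}  B5 = {2, 5, 8}  B6 = {1, 5, 9}  B7 = {6, 7, 9}
Tree: B1–B2, B2–B3, B3–B4, B3–B5, B3–B6, B1–B7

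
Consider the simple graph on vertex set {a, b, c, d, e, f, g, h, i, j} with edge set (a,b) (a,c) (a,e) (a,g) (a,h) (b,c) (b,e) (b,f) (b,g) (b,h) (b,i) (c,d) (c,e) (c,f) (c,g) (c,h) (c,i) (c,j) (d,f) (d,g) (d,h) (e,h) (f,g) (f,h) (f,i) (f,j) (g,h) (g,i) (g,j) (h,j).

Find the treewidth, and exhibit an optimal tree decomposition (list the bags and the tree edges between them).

Treewidth 4.
Bags: B1 = {b, c, f, g, h}  B2 = {a, b, c, g, h}  B3 = {b, c, f, g, i}  B4 = {a, b, c, e, h}  B5 = {c, f, g, h, j}  B6 = {c, d, f, g, h}
Tree: B1–B2, B1–B3, B2–B4, B1–B5, B5–B6

The largest bag has 5 vertices, giving width 4; this decomposition certifies tw(G) ≤ 4. On the other hand G contains the 5-clique {a, b, c, g, h}. A clique must lie in a single bag of any decomposition, so no decomposition can have width below 4. The upper and lower bounds meet at 4, so that is the treewidth.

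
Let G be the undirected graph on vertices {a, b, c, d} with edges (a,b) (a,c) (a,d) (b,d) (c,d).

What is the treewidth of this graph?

A width-2 tree decomposition is:
Bags: B1 = {a, c, d}  B2 = {a, b, d}
Tree: B1–B2
Each bag holds 3 vertices, so the decomposition has width 2, which upper-bounds the treewidth. On the other hand G contains the 3-clique {a, c, d}. A clique must lie in a single bag of any decomposition, so no decomposition can have width below 2. The upper and lower bounds meet at 2, so that is the treewidth.

2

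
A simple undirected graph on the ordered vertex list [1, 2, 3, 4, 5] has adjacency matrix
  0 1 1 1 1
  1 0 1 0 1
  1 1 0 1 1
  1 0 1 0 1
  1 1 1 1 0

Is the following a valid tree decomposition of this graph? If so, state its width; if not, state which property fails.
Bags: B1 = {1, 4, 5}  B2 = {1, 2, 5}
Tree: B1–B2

No — vertex 3 appears in no bag.

A tree decomposition must satisfy three properties: every vertex lies in some bag; for every edge, both endpoints lie together in some bag; and for every vertex, the bags containing it form a connected subtree. Here vertex 3 appears in no bag, so the decomposition is invalid.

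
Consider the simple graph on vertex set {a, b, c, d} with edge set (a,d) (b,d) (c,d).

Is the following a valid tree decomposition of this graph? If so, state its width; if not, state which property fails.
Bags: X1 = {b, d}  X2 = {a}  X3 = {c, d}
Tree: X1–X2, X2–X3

A tree decomposition must satisfy three properties: every vertex lies in some bag; for every edge, both endpoints lie together in some bag; and for every vertex, the bags containing it form a connected subtree. Here edge (d,a) lies in no bag, so the decomposition is invalid.

No — edge (d,a) lies in no bag.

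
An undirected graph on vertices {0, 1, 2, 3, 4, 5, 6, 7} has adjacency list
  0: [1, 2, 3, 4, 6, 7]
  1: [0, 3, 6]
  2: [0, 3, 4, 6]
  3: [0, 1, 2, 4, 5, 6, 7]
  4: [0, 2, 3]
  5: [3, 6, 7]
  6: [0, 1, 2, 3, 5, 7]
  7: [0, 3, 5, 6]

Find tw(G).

3

A width-3 tree decomposition is:
Bags: B1 = {0, 3, 6, 7}  B2 = {0, 2, 3, 6}  B3 = {3, 5, 6, 7}  B4 = {0, 1, 3, 6}  B5 = {0, 2, 3, 4}
Tree: B1–B2, B1–B3, B1–B4, B2–B5
The largest bag has 4 vertices, giving width 3; this decomposition certifies tw(G) ≤ 3. Conversely, {0, 2, 3, 4} is a clique of size 4, and the vertices of any clique must share a bag in every tree decomposition; so some bag has ≥ 4 vertices and tw(G) ≥ 3. Hence tw(G) = 3 exactly.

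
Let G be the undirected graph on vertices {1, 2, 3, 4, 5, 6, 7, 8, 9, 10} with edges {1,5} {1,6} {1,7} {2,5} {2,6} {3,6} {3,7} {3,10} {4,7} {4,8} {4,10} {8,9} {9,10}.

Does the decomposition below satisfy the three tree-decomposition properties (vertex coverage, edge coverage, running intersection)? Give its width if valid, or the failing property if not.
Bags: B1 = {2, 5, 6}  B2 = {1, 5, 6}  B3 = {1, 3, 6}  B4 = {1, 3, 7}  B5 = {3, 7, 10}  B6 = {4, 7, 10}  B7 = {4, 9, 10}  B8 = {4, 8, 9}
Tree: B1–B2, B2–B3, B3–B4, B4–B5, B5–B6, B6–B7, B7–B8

Yes; width 2.

Every vertex of G appears in some bag (union = {1, 2, 3, 4, 5, 6, 7, 8, 9, 10}); every edge is covered by a bag; and for each vertex v the set of bags containing v is connected in the bag tree. The decomposition is therefore valid. The largest bag has 3 vertices, so the width is 2.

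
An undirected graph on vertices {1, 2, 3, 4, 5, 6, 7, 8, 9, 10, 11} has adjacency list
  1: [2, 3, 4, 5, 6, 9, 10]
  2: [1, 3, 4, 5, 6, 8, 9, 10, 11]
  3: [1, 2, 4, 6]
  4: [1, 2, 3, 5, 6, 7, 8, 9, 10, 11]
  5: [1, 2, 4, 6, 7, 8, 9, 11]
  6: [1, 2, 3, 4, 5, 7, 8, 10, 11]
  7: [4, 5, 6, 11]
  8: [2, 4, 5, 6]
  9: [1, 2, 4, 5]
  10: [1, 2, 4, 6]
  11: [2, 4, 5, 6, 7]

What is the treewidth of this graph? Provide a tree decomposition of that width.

Treewidth 4.
One optimal decomposition is:
Bags: B1 = {1, 2, 4, 5, 6}  B2 = {1, 2, 4, 5, 9}  B3 = {2, 4, 5, 6, 8}  B4 = {2, 4, 5, 6, 11}  B5 = {4, 5, 6, 7, 11}  B6 = {1, 2, 4, 6, 10}  B7 = {1, 2, 3, 4, 6}
Tree: B1–B2, B1–B3, B3–B4, B4–B5, B1–B6, B6–B7

Each bag holds 5 vertices, so the decomposition has width 4, which upper-bounds the treewidth. For the lower bound, the 5 vertices {1, 2, 4, 5, 9} are pairwise adjacent, and any tree decomposition puts a clique entirely inside one bag — forcing width ≥ 4. The upper and lower bounds meet at 4, so that is the treewidth.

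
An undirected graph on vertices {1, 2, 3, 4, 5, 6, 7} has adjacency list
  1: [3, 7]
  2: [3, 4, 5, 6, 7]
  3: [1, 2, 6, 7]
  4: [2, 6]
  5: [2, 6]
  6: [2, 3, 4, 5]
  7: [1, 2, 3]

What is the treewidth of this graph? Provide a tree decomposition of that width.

The largest bag has 3 vertices, giving width 2; this decomposition certifies tw(G) ≤ 2. On the other hand G contains the 3-clique {1, 3, 7}. A clique must lie in a single bag of any decomposition, so no decomposition can have width below 2. Combining the bounds, tw(G) = 2.

Treewidth 2.
One optimal decomposition is:
Bags: B1 = {2, 3, 6}  B2 = {2, 3, 7}  B3 = {1, 3, 7}  B4 = {2, 4, 6}  B5 = {2, 5, 6}
Tree: B1–B2, B2–B3, B1–B4, B1–B5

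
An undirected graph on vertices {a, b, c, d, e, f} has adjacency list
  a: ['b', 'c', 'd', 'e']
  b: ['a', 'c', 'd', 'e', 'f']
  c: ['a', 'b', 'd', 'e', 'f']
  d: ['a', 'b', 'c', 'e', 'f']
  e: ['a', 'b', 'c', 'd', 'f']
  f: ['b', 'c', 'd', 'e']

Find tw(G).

A width-4 tree decomposition is:
Bags: B1 = {a, b, c, d, e}  B2 = {b, c, d, e, f}
Tree: B1–B2
Every bag has size at most 5, so the width is 5 − 1 = 4 and tw(G) ≤ 4. On the other hand G contains the 5-clique {b, c, d, e, f}. A clique must lie in a single bag of any decomposition, so no decomposition can have width below 4. Combining the bounds, tw(G) = 4.

4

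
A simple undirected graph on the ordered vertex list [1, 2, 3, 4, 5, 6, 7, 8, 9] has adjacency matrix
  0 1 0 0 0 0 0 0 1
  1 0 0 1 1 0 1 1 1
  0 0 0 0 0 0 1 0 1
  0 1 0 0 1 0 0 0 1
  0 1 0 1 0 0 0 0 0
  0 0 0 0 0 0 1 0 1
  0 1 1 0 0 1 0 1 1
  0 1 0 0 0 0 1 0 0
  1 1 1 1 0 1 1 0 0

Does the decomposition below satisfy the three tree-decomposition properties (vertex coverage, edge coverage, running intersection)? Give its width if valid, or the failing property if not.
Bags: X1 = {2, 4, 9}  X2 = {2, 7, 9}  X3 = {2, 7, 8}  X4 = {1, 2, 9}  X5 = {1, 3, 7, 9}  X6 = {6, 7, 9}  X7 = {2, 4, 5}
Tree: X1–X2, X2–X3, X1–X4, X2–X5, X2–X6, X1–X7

A tree decomposition must satisfy three properties: every vertex lies in some bag; for every edge, both endpoints lie together in some bag; and for every vertex, the bags containing it form a connected subtree. Here bags containing vertex 1 are not connected in the tree, so the decomposition is invalid.

No — bags containing vertex 1 are not connected in the tree.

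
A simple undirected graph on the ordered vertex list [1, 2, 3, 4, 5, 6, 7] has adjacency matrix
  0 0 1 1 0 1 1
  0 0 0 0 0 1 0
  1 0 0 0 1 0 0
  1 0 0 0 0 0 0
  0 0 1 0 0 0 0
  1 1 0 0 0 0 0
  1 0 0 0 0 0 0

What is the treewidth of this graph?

1

A width-1 tree decomposition is:
Bags: B1 = {1, 7}  B2 = {1, 3}  B3 = {1, 6}  B4 = {3, 5}  B5 = {1, 4}  B6 = {2, 6}
Tree: B1–B2, B1–B3, B2–B4, B1–B5, B3–B6
The largest bag has 2 vertices, giving width 1; this decomposition certifies tw(G) ≤ 1. Any graph with an edge has treewidth ≥ 1, and G has the edge 1–7. Therefore the treewidth is 1.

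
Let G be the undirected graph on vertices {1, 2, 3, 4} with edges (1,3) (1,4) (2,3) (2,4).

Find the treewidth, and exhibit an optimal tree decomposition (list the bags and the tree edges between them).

Treewidth 2.
Bags: B1 = {2, 3, 4}  B2 = {1, 3, 4}
Tree: B1–B2

The largest bag has 3 vertices, giving width 2; this decomposition certifies tw(G) ≤ 2. The edges 4–2–3–1–4 form a cycle, so G is not a tree and its treewidth is at least 2. Therefore the treewidth is 2.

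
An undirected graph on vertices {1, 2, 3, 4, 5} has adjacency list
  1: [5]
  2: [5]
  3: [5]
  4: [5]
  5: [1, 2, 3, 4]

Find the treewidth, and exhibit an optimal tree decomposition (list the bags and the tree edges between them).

Treewidth 1.
One optimal decomposition is:
Bags: B1 = {1, 5}  B2 = {2, 5}  B3 = {4, 5}  B4 = {3, 5}
Tree: B1–B2, B2–B3, B2–B4

Each bag holds 2 vertices, so the decomposition has width 1, which upper-bounds the treewidth. Since G has at least one edge (e.g. 5–1), it is not an edgeless graph, so tw(G) ≥ 1. Hence tw(G) = 1 exactly.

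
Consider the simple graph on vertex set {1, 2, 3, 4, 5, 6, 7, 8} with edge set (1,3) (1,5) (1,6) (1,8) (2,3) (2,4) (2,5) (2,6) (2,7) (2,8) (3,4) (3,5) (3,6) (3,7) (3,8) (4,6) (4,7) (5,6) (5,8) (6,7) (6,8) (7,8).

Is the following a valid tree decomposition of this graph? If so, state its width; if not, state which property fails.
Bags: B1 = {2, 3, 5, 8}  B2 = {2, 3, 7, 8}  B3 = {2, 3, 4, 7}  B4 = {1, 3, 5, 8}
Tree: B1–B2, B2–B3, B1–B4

A tree decomposition must satisfy three properties: every vertex lies in some bag; for every edge, both endpoints lie together in some bag; and for every vertex, the bags containing it form a connected subtree. Here vertex 6 appears in no bag, so the decomposition is invalid.

No — vertex 6 appears in no bag.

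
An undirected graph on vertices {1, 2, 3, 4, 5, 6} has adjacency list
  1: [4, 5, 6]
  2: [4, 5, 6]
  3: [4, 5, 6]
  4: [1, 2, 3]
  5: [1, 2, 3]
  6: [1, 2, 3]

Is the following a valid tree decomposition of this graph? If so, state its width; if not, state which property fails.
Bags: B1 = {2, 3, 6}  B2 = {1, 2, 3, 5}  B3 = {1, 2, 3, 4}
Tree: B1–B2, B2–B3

A tree decomposition must satisfy three properties: every vertex lies in some bag; for every edge, both endpoints lie together in some bag; and for every vertex, the bags containing it form a connected subtree. Here edge (1,6) lies in no bag, so the decomposition is invalid.

No — edge (1,6) lies in no bag.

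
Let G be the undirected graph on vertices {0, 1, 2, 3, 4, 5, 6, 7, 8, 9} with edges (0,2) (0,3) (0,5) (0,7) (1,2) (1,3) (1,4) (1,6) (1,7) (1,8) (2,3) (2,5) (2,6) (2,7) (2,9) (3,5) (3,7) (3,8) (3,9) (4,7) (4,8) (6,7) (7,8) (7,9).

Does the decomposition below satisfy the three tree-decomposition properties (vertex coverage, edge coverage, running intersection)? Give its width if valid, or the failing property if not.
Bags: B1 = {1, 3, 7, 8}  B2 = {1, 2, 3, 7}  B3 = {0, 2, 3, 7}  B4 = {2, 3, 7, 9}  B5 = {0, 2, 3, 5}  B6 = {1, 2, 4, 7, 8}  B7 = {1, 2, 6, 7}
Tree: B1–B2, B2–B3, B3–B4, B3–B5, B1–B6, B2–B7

A tree decomposition must satisfy three properties: every vertex lies in some bag; for every edge, both endpoints lie together in some bag; and for every vertex, the bags containing it form a connected subtree. Here bags containing vertex 2 are not connected in the tree, so the decomposition is invalid.

No — bags containing vertex 2 are not connected in the tree.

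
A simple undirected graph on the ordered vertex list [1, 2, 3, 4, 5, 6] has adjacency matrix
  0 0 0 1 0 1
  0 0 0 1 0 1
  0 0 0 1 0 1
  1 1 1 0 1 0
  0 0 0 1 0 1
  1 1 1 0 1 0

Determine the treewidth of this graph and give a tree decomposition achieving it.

Treewidth 2.
One optimal decomposition is:
Bags: B1 = {4, 5, 6}  B2 = {1, 4, 6}  B3 = {2, 4, 6}  B4 = {3, 4, 6}
Tree: B1–B2, B2–B3, B3–B4

Every bag has size at most 3, so the width is 3 − 1 = 2 and tw(G) ≤ 2. Since 4–5–6–1–4 is a cycle in G, G is not acyclic. Forests are exactly the graphs of treewidth ≤ 1, so tw(G) ≥ 2. Therefore the treewidth is 2.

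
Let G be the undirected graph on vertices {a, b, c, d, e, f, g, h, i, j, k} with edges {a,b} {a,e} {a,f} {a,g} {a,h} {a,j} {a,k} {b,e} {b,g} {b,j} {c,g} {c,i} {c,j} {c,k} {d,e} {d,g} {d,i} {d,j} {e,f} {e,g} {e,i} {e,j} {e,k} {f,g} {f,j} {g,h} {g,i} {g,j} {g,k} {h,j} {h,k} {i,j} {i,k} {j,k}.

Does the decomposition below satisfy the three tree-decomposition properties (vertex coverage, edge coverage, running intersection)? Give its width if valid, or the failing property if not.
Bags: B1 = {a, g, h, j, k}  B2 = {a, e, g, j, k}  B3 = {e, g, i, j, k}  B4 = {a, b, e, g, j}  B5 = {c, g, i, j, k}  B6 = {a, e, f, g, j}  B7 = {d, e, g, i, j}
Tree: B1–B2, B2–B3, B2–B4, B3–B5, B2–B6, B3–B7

Every vertex of G appears in some bag (union = {a, b, c, d, e, f, g, h, i, j, k}); every edge is covered by a bag; and for each vertex v the set of bags containing v is connected in the bag tree. The decomposition is therefore valid. The largest bag has 5 vertices, so the width is 4.

Yes; width 4.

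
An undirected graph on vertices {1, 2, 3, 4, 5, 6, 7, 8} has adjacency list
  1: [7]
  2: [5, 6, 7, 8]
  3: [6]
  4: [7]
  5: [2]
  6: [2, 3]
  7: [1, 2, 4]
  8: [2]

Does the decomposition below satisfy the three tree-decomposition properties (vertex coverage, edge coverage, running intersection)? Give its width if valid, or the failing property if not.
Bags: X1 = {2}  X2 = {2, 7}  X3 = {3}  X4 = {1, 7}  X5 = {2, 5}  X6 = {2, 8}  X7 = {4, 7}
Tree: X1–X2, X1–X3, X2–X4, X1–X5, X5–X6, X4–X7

A tree decomposition must satisfy three properties: every vertex lies in some bag; for every edge, both endpoints lie together in some bag; and for every vertex, the bags containing it form a connected subtree. Here vertex 6 appears in no bag, so the decomposition is invalid.

No — vertex 6 appears in no bag.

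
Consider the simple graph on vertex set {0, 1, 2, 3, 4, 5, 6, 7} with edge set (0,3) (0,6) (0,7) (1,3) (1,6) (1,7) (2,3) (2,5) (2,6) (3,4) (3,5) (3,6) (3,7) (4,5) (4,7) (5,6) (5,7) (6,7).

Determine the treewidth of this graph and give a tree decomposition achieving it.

Treewidth 3.
One such decomposition:
Bags: B1 = {3, 5, 6, 7}  B2 = {1, 3, 6, 7}  B3 = {2, 3, 5, 6}  B4 = {3, 4, 5, 7}  B5 = {0, 3, 6, 7}
Tree: B1–B2, B1–B3, B1–B4, B1–B5

Each bag holds 4 vertices, so the decomposition has width 3, which upper-bounds the treewidth. Conversely, {3, 4, 5, 7} is a clique of size 4, and the vertices of any clique must share a bag in every tree decomposition; so some bag has ≥ 4 vertices and tw(G) ≥ 3. The upper and lower bounds meet at 3, so that is the treewidth.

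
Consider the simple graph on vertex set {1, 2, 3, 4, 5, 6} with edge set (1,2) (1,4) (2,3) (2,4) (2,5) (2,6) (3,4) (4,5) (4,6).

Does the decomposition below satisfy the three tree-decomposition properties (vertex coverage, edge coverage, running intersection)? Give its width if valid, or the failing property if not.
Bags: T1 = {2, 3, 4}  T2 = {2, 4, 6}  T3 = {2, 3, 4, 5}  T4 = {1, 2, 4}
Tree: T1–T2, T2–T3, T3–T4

No — bags containing vertex 3 are not connected in the tree.

A tree decomposition must satisfy three properties: every vertex lies in some bag; for every edge, both endpoints lie together in some bag; and for every vertex, the bags containing it form a connected subtree. Here bags containing vertex 3 are not connected in the tree, so the decomposition is invalid.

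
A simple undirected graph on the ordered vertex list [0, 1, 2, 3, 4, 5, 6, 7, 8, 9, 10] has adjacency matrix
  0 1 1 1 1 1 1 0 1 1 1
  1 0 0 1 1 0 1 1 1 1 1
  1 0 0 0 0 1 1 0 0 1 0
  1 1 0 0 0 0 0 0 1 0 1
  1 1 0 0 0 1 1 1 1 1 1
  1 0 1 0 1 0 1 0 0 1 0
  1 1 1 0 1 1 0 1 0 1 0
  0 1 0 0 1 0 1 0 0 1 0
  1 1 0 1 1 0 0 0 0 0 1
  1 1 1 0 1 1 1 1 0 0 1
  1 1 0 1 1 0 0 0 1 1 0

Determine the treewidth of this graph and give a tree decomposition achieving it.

Each bag holds 5 vertices, so the decomposition has width 4, which upper-bounds the treewidth. Conversely, {0, 1, 3, 8, 10} is a clique of size 5, and the vertices of any clique must share a bag in every tree decomposition; so some bag has ≥ 5 vertices and tw(G) ≥ 4. Hence tw(G) = 4 exactly.

Treewidth 4.
Bags: B1 = {0, 1, 4, 6, 9}  B2 = {0, 4, 5, 6, 9}  B3 = {0, 2, 5, 6, 9}  B4 = {0, 1, 4, 9, 10}  B5 = {0, 1, 4, 8, 10}  B6 = {0, 1, 3, 8, 10}  B7 = {1, 4, 6, 7, 9}
Tree: B1–B2, B2–B3, B1–B4, B4–B5, B5–B6, B1–B7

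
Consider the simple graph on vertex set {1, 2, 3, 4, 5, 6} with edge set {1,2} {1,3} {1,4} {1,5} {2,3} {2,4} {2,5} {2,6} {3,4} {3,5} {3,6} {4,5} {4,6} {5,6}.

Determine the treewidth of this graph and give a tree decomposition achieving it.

Each bag holds 5 vertices, so the decomposition has width 4, which upper-bounds the treewidth. For the lower bound, the 5 vertices {1, 2, 3, 4, 5} are pairwise adjacent, and any tree decomposition puts a clique entirely inside one bag — forcing width ≥ 4. Hence tw(G) = 4 exactly.

Treewidth 4.
One such decomposition:
Bags: B1 = {2, 3, 4, 5, 6}  B2 = {1, 2, 3, 4, 5}
Tree: B1–B2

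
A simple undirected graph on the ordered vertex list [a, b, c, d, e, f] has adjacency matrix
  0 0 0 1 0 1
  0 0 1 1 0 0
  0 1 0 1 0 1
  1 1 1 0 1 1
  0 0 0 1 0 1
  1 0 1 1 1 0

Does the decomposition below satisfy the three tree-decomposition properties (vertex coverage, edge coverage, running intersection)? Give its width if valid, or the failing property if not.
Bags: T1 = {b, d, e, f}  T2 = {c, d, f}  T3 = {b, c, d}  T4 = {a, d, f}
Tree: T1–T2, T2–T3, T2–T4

No — bags containing vertex b are not connected in the tree.

A tree decomposition must satisfy three properties: every vertex lies in some bag; for every edge, both endpoints lie together in some bag; and for every vertex, the bags containing it form a connected subtree. Here bags containing vertex b are not connected in the tree, so the decomposition is invalid.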